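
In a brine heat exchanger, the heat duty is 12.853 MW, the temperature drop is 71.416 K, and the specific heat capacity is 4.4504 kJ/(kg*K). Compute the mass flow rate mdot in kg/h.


mdot = Q * 1000 / (cp * dT)
mdot = 12.853 * 1000 / (4.4504 * 71.416)
mdot = 40.43989 kg/s
Convert: 40.43989 kg/s * 3600.0 = 1.4558e+05 kg/h
mdot = 1.4558e+05 kg/h


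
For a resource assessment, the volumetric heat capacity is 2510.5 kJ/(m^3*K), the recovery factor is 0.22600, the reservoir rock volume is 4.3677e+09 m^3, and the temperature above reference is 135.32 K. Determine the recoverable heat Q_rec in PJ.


Step 1: Q_s = Vr*rhoc*dT/1e12 = 4.3677e+09*2510.5*135.32/1e12 = 1483.799 PJ
Step 2: Q_rec = Q_s * RF = 1483.799 * 0.226 = 335.34 PJ
Q_rec = 335.34 PJ


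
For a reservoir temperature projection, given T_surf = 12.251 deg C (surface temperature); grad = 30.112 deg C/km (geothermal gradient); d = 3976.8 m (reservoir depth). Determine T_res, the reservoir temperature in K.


T_res = T_surf + grad * d / 1000
T_res = 12.251 + 30.112 * 3976.8 / 1000
T_res = 132.0004 deg C
Convert to K: 132.0004 + 273.15 = 405.15 K
T_res = 405.15 K


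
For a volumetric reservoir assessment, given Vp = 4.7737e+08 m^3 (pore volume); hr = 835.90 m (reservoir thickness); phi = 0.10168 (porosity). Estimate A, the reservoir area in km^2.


A = Vp / (1e6 * hr * phi)
A = 4.7737e+08 / (1e6 * 835.90 * 0.10168)
A = 5.6165 km^2


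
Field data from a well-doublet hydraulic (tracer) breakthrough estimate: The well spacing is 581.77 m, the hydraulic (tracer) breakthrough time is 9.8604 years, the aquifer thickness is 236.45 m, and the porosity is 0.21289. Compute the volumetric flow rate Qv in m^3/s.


Qv = pi*hr*phi*L^2 / (3*t_bt*365.25*86400)
Qv = pi*236.45*0.21289*581.77^2 / (3*9.8604*365.25*86400)
Qv = 0.057336 m^3/s


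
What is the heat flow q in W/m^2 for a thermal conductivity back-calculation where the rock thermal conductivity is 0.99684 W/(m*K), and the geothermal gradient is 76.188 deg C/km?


q = k * grad / 1000
q = 0.99684 * 76.188 / 1000
q = 0.075947 W/m^2


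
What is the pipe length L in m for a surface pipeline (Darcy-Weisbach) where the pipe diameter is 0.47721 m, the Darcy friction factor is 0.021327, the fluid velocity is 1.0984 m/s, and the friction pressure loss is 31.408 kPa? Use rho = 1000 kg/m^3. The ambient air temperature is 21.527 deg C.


L = dP*1000*D / (f*rho*vel^2/2)
L = 31.408*1000*0.47721 / (0.021327*1000*1.0984^2/2)
L = 1165.0 m


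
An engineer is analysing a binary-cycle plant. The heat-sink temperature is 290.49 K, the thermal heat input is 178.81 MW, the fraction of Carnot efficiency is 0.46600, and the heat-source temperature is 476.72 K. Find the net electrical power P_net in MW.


Step 1: eta = (1 - Tc/Th)*f = (1 - 290.49/476.72)*0.466 = 0.1820422
Step 2: P_net = eta * Q_in = 0.1820422 * 178.81 = 32.551 MW
P_net = 32.551 MW


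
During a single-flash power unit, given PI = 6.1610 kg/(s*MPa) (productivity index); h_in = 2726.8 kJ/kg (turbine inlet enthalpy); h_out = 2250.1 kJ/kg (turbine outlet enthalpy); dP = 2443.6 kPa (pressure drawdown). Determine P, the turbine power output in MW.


Step 1: mdot = PI * dP / 1000 = 6.161 * 2443.6 / 1000 = 15.05502 kg/s
Step 2: P = mdot*(h_in - h_out)/1000 = 15.05502*(2726.8 - 2250.1)/1000 = 7.1767 MW
P = 7.1767 MW


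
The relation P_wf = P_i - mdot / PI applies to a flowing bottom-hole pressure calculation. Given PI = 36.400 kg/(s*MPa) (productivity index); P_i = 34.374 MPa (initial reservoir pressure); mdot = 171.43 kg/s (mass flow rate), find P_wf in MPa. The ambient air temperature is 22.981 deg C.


P_wf = P_i - mdot / PI
P_wf = 34.374 - 171.43 / 36.400
P_wf = 29.664 MPa


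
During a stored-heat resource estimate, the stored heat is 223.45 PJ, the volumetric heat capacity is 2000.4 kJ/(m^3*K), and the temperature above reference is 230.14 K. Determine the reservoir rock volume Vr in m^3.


Vr = Q_s * 1e12 / (rhoc * dT)
Vr = 223.45 * 1e12 / (2000.4 * 230.14)
Vr = 4.8537e+08 m^3


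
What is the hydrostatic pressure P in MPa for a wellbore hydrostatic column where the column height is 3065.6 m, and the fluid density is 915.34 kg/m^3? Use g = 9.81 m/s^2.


P = rho * g * h / 1e6
P = 915.34 * 9.81 * 3065.6 / 1e6
P = 27.528 MPa


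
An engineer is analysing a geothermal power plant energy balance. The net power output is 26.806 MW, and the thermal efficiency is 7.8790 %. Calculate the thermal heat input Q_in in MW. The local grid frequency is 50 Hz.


Q_in = W_net / (eta / 100)
Q_in = 26.806 / (7.8790 / 100)
Q_in = 340.22 MW


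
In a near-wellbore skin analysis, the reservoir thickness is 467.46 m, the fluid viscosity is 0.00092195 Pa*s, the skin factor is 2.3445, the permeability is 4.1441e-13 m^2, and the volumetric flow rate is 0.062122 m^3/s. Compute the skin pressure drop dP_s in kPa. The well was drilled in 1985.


dP_s = S * q * mu / (2*pi*k*hr) / 1000
dP_s = 2.3445 * 0.062122 * 0.00092195 / (2*pi*4.1441e-13*467.46) / 1000
dP_s = 110.32 kPa


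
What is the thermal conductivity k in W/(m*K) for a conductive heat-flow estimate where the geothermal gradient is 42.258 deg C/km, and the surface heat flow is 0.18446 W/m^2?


k = q * 1000 / grad
k = 0.18446 * 1000 / 42.258
k = 4.3651 W/(m*K)


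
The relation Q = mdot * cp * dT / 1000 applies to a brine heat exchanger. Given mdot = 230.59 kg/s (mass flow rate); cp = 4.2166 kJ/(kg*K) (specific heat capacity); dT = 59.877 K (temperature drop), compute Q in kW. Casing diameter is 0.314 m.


Q = mdot * cp * dT / 1000
Q = 230.59 * 4.2166 * 59.877 / 1000
Q = 58.21875 MW
Convert: 58.21875 MW * 1000.0 = 58219 kW
Q = 58219 kW


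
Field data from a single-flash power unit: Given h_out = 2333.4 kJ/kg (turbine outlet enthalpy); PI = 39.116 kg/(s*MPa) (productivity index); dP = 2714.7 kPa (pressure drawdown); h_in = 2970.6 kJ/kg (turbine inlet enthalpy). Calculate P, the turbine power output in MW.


Step 1: mdot = PI * dP / 1000 = 39.116 * 2714.7 / 1000 = 106.1882 kg/s
Step 2: P = mdot*(h_in - h_out)/1000 = 106.1882*(2970.6 - 2333.4)/1000 = 67.663 MW
P = 67.663 MW


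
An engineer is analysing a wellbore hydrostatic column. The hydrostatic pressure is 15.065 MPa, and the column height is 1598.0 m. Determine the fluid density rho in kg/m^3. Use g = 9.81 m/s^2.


rho = P * 1e6 / (g * h)
rho = 15.065 * 1e6 / (9.81 * 1598.0)
rho = 961.00 kg/m^3


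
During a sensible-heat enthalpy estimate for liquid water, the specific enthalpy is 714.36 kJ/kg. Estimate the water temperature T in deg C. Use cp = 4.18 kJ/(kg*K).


T = h / cp
T = 714.36 / 4.18
T = 170.90 deg C


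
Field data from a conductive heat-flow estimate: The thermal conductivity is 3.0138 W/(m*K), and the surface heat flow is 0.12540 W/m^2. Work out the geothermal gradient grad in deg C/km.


grad = q * 1000 / k
grad = 0.12540 * 1000 / 3.0138
grad = 41.609 deg C/km


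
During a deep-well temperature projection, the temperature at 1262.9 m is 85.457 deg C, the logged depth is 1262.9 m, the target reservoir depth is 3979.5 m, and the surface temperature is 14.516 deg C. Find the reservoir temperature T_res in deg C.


Step 1: grad = (T_d1 - T_surf)/d1 * 1000 = (85.457 - 14.516)/1262.9 * 1000 = 56.17309 deg C/km
Step 2: T_res = T_surf + grad*d2/1000 = 14.516 + 56.17309*3979.5/1000 = 238.06 deg C
T_res = 238.06 deg C


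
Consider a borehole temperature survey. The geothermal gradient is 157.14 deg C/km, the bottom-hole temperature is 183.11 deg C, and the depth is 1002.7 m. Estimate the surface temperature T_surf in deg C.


T_surf = T_d - grad * d / 1000
T_surf = 183.11 - 157.14 * 1002.7 / 1000
T_surf = 25.546 deg C


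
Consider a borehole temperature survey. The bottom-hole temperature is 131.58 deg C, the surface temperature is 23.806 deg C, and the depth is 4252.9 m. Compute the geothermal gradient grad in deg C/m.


grad = (T_d - T_surf) / d * 1000
grad = (131.58 - 23.806) / 4252.9 * 1000
grad = 25.34130 deg C/km
Convert: 25.34130 deg C/km * 0.001 = 0.025341 deg C/m
grad = 0.025341 deg C/m


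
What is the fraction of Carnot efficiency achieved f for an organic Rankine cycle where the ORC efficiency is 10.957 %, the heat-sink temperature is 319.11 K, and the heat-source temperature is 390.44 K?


f = (eta_orc/100) / (1 - Tc/Th)
f = (10.957/100) / (1 - 319.11/390.44)
f = 0.59975


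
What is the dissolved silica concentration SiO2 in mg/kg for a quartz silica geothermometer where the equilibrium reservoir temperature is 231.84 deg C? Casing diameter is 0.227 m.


SiO2 = 10^(5.19 - 1309/(T_eq + 273.15))
SiO2 = 10^(5.19 - 1309/(231.84 + 273.15))
SiO2 = 396.16 mg/kg


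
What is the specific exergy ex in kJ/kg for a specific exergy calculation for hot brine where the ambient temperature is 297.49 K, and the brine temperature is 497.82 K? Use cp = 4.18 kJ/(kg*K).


ex = cp * ((T_b - T_0) - T_0 * ln(T_b/T_0))
ex = 4.18 * ((497.82 - 297.49) - 297.49 * ln(497.82/297.49))
ex = 197.15 kJ/kg


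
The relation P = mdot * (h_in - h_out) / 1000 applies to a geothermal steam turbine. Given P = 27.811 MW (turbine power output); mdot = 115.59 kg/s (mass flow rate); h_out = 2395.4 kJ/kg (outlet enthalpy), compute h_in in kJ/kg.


h_in = h_out + P * 1000 / mdot
h_in = 2395.4 + 27.811 * 1000 / 115.59
h_in = 2636.0 kJ/kg


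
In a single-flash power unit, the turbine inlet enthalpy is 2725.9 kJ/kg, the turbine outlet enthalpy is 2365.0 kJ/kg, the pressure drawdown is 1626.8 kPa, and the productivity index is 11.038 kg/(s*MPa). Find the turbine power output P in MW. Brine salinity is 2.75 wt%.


Step 1: mdot = PI * dP / 1000 = 11.038 * 1626.8 / 1000 = 17.95662 kg/s
Step 2: P = mdot*(h_in - h_out)/1000 = 17.95662*(2725.9 - 2365.0)/1000 = 6.4805 MW
P = 6.4805 MW


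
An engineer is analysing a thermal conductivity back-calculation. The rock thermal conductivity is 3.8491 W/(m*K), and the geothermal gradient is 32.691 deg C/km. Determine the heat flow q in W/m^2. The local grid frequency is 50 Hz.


q = k * grad / 1000
q = 3.8491 * 32.691 / 1000
q = 0.12583 W/m^2


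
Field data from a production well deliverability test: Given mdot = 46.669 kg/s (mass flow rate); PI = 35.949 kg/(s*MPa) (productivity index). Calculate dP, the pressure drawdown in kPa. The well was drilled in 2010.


dP = mdot * 1000 / PI
dP = 46.669 * 1000 / 35.949
dP = 1298.2 kPa


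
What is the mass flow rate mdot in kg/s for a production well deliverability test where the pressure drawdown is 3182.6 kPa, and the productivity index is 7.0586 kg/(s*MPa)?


mdot = PI * dP / 1000
mdot = 7.0586 * 3182.6 / 1000
mdot = 22.465 kg/s


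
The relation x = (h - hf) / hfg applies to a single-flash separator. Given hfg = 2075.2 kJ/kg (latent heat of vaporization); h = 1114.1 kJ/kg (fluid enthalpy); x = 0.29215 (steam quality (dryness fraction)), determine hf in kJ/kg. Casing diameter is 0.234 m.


hf = h - x * hfg
hf = 1114.1 - 0.29215 * 2075.2
hf = 507.83 kJ/kg


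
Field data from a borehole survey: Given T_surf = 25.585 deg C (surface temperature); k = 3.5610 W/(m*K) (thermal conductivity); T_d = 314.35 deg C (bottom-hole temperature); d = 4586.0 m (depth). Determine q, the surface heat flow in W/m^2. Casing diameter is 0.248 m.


Step 1: grad = (T_d - T_surf)/d * 1000 = (314.35 - 25.585)/4586.0 * 1000 = 62.96664 deg C/km
Step 2: q = k * grad / 1000 = 3.561 * 62.96664 / 1000 = 0.22422 W/m^2
q = 0.22422 W/m^2


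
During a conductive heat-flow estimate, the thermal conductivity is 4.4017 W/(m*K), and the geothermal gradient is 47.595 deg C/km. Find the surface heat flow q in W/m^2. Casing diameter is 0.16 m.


q = k * grad / 1000
q = 4.4017 * 47.595 / 1000
q = 0.20950 W/m^2


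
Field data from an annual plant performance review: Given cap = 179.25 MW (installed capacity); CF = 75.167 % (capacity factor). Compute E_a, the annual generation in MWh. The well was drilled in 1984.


E_a = CF / 100 * cap * 8760
E_a = 75.167 / 100 * 179.25 * 8760
E_a = 1.1803e+06 MWh


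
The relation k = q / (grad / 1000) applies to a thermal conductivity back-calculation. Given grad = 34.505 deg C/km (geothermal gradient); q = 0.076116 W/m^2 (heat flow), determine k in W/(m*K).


k = q / (grad / 1000)
k = 0.076116 / (34.505 / 1000)
k = 2.2059 W/(m*K)


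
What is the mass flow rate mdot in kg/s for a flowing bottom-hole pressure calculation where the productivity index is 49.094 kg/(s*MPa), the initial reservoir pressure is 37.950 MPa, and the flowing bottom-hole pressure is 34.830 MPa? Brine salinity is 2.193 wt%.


mdot = (P_i - P_wf) * PI
mdot = (37.950 - 34.830) * 49.094
mdot = 153.17 kg/s


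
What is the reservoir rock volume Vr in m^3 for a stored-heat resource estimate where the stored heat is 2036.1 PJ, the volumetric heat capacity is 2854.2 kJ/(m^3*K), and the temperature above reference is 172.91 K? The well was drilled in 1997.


Vr = Q_s * 1e12 / (rhoc * dT)
Vr = 2036.1 * 1e12 / (2854.2 * 172.91)
Vr = 4.1257e+09 m^3


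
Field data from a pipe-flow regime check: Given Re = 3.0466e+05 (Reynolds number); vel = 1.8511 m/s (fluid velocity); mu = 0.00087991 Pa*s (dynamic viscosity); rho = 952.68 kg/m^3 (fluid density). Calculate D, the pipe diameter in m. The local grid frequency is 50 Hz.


D = Re * mu / (rho * vel)
D = 3.0466e+05 * 0.00087991 / (952.68 * 1.8511)
D = 0.15201 m


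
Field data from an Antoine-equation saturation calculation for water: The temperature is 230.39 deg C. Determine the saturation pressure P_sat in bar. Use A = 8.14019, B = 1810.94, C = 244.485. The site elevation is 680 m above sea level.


P_sat = 10^(A - B/(C + T)) / 760 * 0.101325
P_sat = 10^(8.14019 - 1810.94/(244.485 + 230.39)) / 760 * 0.101325
P_sat = 2.828682 MPa
Convert: 2.828682 MPa * 10.0 = 28.287 bar
P_sat = 28.287 bar


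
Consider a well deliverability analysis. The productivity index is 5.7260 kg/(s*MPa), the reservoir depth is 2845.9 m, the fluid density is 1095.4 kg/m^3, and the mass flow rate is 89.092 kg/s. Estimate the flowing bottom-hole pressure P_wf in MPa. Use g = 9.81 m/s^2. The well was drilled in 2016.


Step 1: P_i = rho*g*h/1e6 = 1095.4*9.81*2845.9/1e6 = 30.58168 MPa
Step 2: P_wf = P_i - mdot/PI = 30.58168 - 89.092/5.726 = 15.022 MPa
P_wf = 15.022 MPa


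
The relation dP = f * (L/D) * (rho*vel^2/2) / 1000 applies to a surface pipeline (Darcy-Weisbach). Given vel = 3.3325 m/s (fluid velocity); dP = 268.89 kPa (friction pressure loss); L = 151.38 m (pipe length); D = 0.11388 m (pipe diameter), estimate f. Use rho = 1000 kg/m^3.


f = dP*1000 / ((L/D)*(rho*vel^2/2))
f = 268.89*1000 / ((151.38/0.11388)*(1000*3.3325^2/2))
f = 0.036429


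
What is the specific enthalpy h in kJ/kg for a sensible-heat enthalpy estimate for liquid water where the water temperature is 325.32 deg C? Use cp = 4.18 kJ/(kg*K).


h = cp * T
h = 4.18 * 325.32
h = 1359.8 kJ/kg


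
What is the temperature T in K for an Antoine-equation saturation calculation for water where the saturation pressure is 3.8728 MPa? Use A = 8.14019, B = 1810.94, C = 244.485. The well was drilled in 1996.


T = B / (A - log10(P_sat * 760 / 0.101325)) - C
T = 1810.94 / (8.14019 - log10(3.8728 * 760 / 0.101325)) - 244.485
T = 248.0107 deg C
Convert to K: 248.0107 + 273.15 = 521.16 K
T = 521.16 K


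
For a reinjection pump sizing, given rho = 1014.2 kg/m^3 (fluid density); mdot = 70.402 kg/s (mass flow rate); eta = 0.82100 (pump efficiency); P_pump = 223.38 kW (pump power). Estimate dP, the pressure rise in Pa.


dP = P_pump * rho * eta / mdot
dP = 223.38 * 1014.2 * 0.82100 / 70.402
dP = 2641.959 kPa
Convert: 2641.959 kPa * 1000.0 = 2.6420e+06 Pa
dP = 2.6420e+06 Pa


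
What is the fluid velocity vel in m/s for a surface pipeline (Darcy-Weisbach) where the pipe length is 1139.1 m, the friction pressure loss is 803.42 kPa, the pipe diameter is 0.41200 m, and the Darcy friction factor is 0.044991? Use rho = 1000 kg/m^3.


vel = sqrt(dP*1000*2*D / (f*L*rho))
vel = sqrt(803.42*1000*2*0.41200 / (0.044991*1139.1*1000))
vel = 3.5941 m/s


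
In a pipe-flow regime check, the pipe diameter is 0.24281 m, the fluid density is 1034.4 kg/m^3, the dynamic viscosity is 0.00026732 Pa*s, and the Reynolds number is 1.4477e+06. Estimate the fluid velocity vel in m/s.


vel = Re * mu / (rho * D)
vel = 1.4477e+06 * 0.00026732 / (1034.4 * 0.24281)
vel = 1.5408 m/s


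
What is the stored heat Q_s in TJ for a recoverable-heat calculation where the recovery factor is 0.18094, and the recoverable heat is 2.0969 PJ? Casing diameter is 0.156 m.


Q_s = Q_rec / RF
Q_s = 2.0969 / 0.18094
Q_s = 11.58892 PJ
Convert: 11.58892 PJ * 1000.0 = 11589 TJ
Q_s = 11589 TJ


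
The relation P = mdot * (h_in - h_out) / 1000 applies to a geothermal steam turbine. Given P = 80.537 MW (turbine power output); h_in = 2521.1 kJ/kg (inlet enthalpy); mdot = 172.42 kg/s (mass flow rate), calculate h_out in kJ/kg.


h_out = h_in - P * 1000 / mdot
h_out = 2521.1 - 80.537 * 1000 / 172.42
h_out = 2054.0 kJ/kg


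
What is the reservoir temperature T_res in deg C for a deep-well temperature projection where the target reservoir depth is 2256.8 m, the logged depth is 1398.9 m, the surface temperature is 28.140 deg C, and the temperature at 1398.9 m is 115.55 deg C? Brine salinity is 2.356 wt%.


Step 1: grad = (T_d1 - T_surf)/d1 * 1000 = (115.55 - 28.14)/1398.9 * 1000 = 62.48481 deg C/km
Step 2: T_res = T_surf + grad*d2/1000 = 28.14 + 62.48481*2256.8/1000 = 169.16 deg C
T_res = 169.16 deg C


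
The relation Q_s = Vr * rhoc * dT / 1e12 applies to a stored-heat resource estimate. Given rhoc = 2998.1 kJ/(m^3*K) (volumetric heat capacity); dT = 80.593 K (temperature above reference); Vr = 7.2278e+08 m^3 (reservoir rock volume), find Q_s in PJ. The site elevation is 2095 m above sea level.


Q_s = Vr * rhoc * dT / 1e12
Q_s = 7.2278e+08 * 2998.1 * 80.593 / 1e12
Q_s = 174.64 PJ


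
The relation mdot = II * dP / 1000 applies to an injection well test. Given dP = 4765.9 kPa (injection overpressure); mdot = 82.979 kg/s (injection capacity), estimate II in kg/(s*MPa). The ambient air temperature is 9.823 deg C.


II = mdot * 1000 / dP
II = 82.979 * 1000 / 4765.9
II = 17.411 kg/(s*MPa)


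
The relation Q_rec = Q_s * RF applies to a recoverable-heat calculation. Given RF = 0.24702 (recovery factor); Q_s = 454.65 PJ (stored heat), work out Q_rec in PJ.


Q_rec = Q_s * RF
Q_rec = 454.65 * 0.24702
Q_rec = 112.31 PJ


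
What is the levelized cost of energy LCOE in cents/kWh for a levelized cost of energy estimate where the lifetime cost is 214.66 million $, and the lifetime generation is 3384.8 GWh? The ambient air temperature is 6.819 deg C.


LCOE = C_tot / E_tot * 100
LCOE = 214.66 / 3384.8 * 100
LCOE = 6.3419 cents/kWh


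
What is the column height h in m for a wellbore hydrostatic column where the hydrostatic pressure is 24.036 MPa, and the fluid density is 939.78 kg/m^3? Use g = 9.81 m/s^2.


h = P * 1e6 / (g * rho)
h = 24.036 * 1e6 / (9.81 * 939.78)
h = 2607.2 m


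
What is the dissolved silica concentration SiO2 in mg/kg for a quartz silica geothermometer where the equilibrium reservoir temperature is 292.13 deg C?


SiO2 = 10^(5.19 - 1309/(T_eq + 273.15))
SiO2 = 10^(5.19 - 1309/(292.13 + 273.15))
SiO2 = 748.74 mg/kg


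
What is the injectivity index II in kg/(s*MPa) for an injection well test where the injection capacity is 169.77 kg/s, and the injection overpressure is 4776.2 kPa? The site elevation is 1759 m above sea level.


II = mdot * 1000 / dP
II = 169.77 * 1000 / 4776.2
II = 35.545 kg/(s*MPa)


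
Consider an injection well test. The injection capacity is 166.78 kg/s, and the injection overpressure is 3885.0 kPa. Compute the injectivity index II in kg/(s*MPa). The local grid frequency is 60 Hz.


II = mdot * 1000 / dP
II = 166.78 * 1000 / 3885.0
II = 42.929 kg/(s*MPa)


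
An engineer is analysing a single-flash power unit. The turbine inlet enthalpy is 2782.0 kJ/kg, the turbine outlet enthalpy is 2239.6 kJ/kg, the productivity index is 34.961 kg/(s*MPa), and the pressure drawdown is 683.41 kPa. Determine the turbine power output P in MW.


Step 1: mdot = PI * dP / 1000 = 34.961 * 683.41 / 1000 = 23.89270 kg/s
Step 2: P = mdot*(h_in - h_out)/1000 = 23.89270*(2782.0 - 2239.6)/1000 = 12.959 MW
P = 12.959 MW


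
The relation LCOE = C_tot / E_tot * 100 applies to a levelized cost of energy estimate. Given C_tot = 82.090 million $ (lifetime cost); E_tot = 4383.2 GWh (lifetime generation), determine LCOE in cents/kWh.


LCOE = C_tot / E_tot * 100
LCOE = 82.090 / 4383.2 * 100
LCOE = 1.8728 cents/kWh


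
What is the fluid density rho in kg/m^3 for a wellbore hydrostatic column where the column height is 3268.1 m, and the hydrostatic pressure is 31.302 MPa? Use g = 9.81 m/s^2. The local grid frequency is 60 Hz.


rho = P * 1e6 / (g * h)
rho = 31.302 * 1e6 / (9.81 * 3268.1)
rho = 976.35 kg/m^3


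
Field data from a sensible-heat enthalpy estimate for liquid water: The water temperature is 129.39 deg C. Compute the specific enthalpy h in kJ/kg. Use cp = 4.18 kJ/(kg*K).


h = cp * T
h = 4.18 * 129.39
h = 540.85 kJ/kg


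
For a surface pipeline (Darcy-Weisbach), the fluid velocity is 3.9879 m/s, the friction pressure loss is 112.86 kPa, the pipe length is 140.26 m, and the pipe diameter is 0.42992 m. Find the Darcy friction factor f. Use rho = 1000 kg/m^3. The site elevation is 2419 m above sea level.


f = dP*1000 / ((L/D)*(rho*vel^2/2))
f = 112.86*1000 / ((140.26/0.42992)*(1000*3.9879^2/2))
f = 0.043505


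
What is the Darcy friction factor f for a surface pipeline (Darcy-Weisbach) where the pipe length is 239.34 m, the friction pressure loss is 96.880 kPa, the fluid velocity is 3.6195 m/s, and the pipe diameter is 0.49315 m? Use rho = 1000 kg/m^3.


f = dP*1000 / ((L/D)*(rho*vel^2/2))
f = 96.880*1000 / ((239.34/0.49315)*(1000*3.6195^2/2))
f = 0.030474


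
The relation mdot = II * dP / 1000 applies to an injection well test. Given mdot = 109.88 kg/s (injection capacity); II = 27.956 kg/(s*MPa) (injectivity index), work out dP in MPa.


dP = mdot * 1000 / II
dP = 109.88 * 1000 / 27.956
dP = 3930.462 kPa
Convert: 3930.462 kPa * 0.001 = 3.9305 MPa
dP = 3.9305 MPa


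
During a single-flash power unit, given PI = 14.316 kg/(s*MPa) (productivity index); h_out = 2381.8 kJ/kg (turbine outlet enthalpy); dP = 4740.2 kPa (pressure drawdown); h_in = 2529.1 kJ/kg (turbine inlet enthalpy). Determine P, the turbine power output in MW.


Step 1: mdot = PI * dP / 1000 = 14.316 * 4740.2 / 1000 = 67.86070 kg/s
Step 2: P = mdot*(h_in - h_out)/1000 = 67.86070*(2529.1 - 2381.8)/1000 = 9.9959 MW
P = 9.9959 MW


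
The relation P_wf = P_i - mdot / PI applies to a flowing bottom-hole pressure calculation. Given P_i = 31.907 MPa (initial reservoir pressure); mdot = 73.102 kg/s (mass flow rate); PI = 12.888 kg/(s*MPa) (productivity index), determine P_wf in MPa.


P_wf = P_i - mdot / PI
P_wf = 31.907 - 73.102 / 12.888
P_wf = 26.235 MPa


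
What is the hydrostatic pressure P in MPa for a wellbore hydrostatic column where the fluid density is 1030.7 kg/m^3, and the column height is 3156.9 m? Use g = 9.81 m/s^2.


P = rho * g * h / 1e6
P = 1030.7 * 9.81 * 3156.9 / 1e6
P = 31.920 MPa


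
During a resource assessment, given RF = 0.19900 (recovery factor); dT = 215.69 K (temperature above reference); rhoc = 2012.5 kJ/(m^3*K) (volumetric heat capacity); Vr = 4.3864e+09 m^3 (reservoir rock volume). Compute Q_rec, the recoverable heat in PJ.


Step 1: Q_s = Vr*rhoc*dT/1e12 = 4.3864e+09*2012.5*215.69/1e12 = 1904.032 PJ
Step 2: Q_rec = Q_s * RF = 1904.032 * 0.199 = 378.90 PJ
Q_rec = 378.90 PJ


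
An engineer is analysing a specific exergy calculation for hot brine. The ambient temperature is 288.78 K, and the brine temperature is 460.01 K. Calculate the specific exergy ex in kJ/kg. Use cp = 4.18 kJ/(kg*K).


ex = cp * ((T_b - T_0) - T_0 * ln(T_b/T_0))
ex = 4.18 * ((460.01 - 288.78) - 288.78 * ln(460.01/288.78))
ex = 153.74 kJ/kg


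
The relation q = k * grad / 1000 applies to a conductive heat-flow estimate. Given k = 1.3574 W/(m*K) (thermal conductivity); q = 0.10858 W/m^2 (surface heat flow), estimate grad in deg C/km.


grad = q * 1000 / k
grad = 0.10858 * 1000 / 1.3574
grad = 79.991 deg C/km


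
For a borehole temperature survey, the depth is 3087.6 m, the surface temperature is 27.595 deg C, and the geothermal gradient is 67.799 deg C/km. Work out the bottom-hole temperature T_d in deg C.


T_d = T_surf + grad * d / 1000
T_d = 27.595 + 67.799 * 3087.6 / 1000
T_d = 236.93 deg C


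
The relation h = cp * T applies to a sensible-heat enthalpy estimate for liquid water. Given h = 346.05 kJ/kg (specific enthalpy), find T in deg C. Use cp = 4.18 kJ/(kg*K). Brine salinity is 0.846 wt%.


T = h / cp
T = 346.05 / 4.18
T = 82.787 deg C


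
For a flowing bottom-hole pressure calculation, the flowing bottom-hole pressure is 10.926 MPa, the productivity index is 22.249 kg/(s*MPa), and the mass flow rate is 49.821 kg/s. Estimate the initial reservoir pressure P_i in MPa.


P_i = P_wf + mdot / PI
P_i = 10.926 + 49.821 / 22.249
P_i = 13.165 MPa


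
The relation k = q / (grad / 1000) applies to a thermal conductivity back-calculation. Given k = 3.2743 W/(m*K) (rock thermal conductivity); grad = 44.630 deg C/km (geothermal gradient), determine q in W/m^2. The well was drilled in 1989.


q = k * grad / 1000
q = 3.2743 * 44.630 / 1000
q = 0.14613 W/m^2


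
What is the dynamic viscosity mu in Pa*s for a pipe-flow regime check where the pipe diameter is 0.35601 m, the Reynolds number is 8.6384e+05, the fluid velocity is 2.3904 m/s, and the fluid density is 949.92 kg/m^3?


mu = rho * vel * D / Re
mu = 949.92 * 2.3904 * 0.35601 / 8.6384e+05
mu = 0.00093581 Pa*s


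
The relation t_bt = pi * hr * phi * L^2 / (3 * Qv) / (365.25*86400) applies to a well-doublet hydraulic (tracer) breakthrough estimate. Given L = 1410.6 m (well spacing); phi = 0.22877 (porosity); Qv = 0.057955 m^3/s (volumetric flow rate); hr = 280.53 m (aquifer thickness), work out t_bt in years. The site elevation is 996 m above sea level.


t_bt = pi * hr * phi * L^2 / (3 * Qv) / (365.25*86400)
t_bt = pi * 280.53 * 0.22877 * 1410.6^2 / (3 * 0.057955) / (365.25*86400)
t_bt = 73.117 years


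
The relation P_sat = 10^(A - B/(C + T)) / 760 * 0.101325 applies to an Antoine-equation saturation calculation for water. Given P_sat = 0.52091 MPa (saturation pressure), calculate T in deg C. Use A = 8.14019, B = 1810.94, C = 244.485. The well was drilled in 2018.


T = B / (A - log10(P_sat * 760 / 0.101325)) - C
T = 1810.94 / (8.14019 - log10(0.52091 * 760 / 0.101325)) - 244.485
T = 153.67 deg C


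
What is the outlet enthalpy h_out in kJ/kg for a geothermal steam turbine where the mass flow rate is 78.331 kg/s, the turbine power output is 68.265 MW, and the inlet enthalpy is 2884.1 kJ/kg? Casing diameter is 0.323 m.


h_out = h_in - P * 1000 / mdot
h_out = 2884.1 - 68.265 * 1000 / 78.331
h_out = 2012.6 kJ/kg


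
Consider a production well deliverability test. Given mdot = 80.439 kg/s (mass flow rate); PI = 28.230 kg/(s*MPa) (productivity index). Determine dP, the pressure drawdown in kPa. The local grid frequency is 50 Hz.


dP = mdot * 1000 / PI
dP = 80.439 * 1000 / 28.230
dP = 2849.4 kPa


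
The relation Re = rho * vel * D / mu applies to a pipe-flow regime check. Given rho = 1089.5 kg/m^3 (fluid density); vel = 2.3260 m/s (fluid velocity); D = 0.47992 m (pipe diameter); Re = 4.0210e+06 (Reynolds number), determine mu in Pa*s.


mu = rho * vel * D / Re
mu = 1089.5 * 2.3260 * 0.47992 / 4.0210e+06
mu = 0.00030246 Pa*s


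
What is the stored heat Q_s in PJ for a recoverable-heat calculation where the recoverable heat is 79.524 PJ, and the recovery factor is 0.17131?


Q_s = Q_rec / RF
Q_s = 79.524 / 0.17131
Q_s = 464.21 PJ


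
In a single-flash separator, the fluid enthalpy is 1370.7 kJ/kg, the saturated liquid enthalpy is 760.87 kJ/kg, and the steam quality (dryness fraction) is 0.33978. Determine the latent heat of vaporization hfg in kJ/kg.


hfg = (h - hf) / x
hfg = (1370.7 - 760.87) / 0.33978
hfg = 1794.8 kJ/kg


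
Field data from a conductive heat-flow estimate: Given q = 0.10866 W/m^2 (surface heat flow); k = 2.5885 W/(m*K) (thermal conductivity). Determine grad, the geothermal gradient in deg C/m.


grad = q * 1000 / k
grad = 0.10866 * 1000 / 2.5885
grad = 41.97798 deg C/km
Convert: 41.97798 deg C/km * 0.001 = 0.041978 deg C/m
grad = 0.041978 deg C/m


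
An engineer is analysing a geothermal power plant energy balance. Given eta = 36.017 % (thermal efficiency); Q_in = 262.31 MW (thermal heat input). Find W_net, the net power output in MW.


W_net = eta / 100 * Q_in
W_net = 36.017 / 100 * 262.31
W_net = 94.476 MW


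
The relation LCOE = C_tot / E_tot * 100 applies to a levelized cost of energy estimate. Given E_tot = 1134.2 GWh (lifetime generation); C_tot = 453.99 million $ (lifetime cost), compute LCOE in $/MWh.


LCOE = C_tot / E_tot * 100
LCOE = 453.99 / 1134.2 * 100
LCOE = 40.02733 cents/kWh
Convert: 40.02733 cents/kWh * 10.0 = 400.27 $/MWh
LCOE = 400.27 $/MWh


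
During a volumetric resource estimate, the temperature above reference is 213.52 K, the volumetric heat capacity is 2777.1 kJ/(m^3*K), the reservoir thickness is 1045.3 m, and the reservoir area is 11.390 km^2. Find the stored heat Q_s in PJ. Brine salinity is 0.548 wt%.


Step 1: Vr = A*1e6*hr = 11.39*1e6*1045.3 = 1.190597e+10 m^3
Step 2: Q_s = Vr*rhoc*dT/1e12 = 1.190597e+10*2777.1*213.52/1e12 = 7059.8 PJ
Q_s = 7059.8 PJ


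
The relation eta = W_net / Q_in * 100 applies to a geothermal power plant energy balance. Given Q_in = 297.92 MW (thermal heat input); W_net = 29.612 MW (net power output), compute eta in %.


eta = W_net / Q_in * 100
eta = 29.612 / 297.92 * 100
eta = 9.9396 %


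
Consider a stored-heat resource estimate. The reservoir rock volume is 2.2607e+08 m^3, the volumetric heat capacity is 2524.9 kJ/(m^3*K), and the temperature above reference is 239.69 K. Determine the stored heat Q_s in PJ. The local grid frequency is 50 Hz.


Q_s = Vr * rhoc * dT / 1e12
Q_s = 2.2607e+08 * 2524.9 * 239.69 / 1e12
Q_s = 136.82 PJ


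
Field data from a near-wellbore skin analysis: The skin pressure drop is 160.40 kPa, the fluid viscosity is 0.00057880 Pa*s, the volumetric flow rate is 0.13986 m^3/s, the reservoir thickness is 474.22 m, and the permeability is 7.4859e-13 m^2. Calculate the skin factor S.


S = dP_s * 1000 * 2*pi*k*hr / (q*mu)
S = 160.40 * 1000 * 2*pi*7.4859e-13*474.22 / (0.13986*0.00057880)
S = 4.4196


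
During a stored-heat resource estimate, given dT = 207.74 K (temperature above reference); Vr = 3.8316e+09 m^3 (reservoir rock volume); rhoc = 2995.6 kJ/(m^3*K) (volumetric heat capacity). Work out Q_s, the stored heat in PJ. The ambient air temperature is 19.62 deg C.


Q_s = Vr * rhoc * dT / 1e12
Q_s = 3.8316e+09 * 2995.6 * 207.74 / 1e12
Q_s = 2384.4 PJ


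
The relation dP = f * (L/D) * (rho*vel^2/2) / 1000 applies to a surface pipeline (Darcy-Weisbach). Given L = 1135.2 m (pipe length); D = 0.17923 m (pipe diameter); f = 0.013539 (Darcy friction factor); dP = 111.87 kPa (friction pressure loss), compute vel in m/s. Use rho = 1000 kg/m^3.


vel = sqrt(dP*1000*2*D / (f*L*rho))
vel = sqrt(111.87*1000*2*0.17923 / (0.013539*1135.2*1000))
vel = 1.6153 m/s


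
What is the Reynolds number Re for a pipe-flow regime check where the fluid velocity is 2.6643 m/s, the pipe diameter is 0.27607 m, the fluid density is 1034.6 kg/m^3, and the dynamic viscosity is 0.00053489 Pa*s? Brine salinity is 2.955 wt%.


Re = rho * vel * D / mu
Re = 1034.6 * 2.6643 * 0.27607 / 0.00053489
Re = 1.4227e+06


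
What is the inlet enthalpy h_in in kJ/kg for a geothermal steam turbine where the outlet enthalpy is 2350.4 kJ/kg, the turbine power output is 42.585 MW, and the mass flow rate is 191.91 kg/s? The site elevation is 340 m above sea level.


h_in = h_out + P * 1000 / mdot
h_in = 2350.4 + 42.585 * 1000 / 191.91
h_in = 2572.3 kJ/kg


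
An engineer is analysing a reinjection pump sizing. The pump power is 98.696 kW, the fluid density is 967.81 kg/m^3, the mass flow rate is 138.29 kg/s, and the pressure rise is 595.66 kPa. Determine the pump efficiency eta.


eta = mdot * dP / (rho * P_pump)
eta = 138.29 * 595.66 / (967.81 * 98.696)
eta = 0.86238


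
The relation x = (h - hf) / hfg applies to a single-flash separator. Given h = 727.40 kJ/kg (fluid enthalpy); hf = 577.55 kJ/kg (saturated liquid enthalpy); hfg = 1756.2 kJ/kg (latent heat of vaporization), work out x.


x = (h - hf) / hfg
x = (727.40 - 577.55) / 1756.2
x = 0.085326


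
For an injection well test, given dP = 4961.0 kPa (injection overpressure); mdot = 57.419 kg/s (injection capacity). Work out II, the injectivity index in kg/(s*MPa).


II = mdot * 1000 / dP
II = 57.419 * 1000 / 4961.0
II = 11.574 kg/(s*MPa)


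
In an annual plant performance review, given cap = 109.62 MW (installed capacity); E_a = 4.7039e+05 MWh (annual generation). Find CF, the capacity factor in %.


CF = E_a / (cap * 8760) * 100
CF = 4.7039e+05 / (109.62 * 8760) * 100
CF = 48.985 %


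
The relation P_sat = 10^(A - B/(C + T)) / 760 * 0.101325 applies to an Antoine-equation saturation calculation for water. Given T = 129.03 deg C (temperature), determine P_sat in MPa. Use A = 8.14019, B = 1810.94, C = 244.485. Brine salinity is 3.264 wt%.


P_sat = 10^(A - B/(C + T)) / 760 * 0.101325
P_sat = 10^(8.14019 - 1810.94/(244.485 + 129.03)) / 760 * 0.101325
P_sat = 0.26105 MPa


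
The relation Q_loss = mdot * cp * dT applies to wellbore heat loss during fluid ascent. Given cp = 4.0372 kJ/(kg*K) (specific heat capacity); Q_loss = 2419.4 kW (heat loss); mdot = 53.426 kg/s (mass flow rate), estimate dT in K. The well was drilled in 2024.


dT = Q_loss / (mdot * cp)
dT = 2419.4 / (53.426 * 4.0372)
dT = 11.217 K


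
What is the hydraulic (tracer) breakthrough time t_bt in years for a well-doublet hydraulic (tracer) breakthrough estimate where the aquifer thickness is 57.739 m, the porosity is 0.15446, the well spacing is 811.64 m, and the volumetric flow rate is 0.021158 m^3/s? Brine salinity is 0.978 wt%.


t_bt = pi * hr * phi * L^2 / (3 * Qv) / (365.25*86400)
t_bt = pi * 57.739 * 0.15446 * 811.64^2 / (3 * 0.021158) / (365.25*86400)
t_bt = 9.2143 years


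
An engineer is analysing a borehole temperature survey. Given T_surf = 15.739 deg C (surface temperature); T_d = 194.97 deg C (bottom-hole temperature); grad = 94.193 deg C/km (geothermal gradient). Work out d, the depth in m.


d = (T_d - T_surf) / grad * 1000
d = (194.97 - 15.739) / 94.193 * 1000
d = 1902.8 m


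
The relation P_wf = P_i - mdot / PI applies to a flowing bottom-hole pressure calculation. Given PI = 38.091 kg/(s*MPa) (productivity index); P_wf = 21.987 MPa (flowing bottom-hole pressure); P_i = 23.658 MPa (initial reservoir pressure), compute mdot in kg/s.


mdot = (P_i - P_wf) * PI
mdot = (23.658 - 21.987) * 38.091
mdot = 63.650 kg/s


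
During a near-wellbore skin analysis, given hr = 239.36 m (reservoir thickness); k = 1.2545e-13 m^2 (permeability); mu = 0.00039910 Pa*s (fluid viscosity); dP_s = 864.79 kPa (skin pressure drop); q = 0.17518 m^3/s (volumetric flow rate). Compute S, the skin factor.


S = dP_s * 1000 * 2*pi*k*hr / (q*mu)
S = 864.79 * 1000 * 2*pi*1.2545e-13*239.36 / (0.17518*0.00039910)
S = 2.3337


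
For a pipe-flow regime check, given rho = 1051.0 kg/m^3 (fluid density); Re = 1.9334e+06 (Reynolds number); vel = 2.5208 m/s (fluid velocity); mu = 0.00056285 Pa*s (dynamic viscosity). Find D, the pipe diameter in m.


D = Re * mu / (rho * vel)
D = 1.9334e+06 * 0.00056285 / (1051.0 * 2.5208)
D = 0.41075 m


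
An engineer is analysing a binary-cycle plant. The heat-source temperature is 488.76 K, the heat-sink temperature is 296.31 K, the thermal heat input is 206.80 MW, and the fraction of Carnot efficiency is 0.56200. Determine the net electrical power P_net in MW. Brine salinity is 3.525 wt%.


Step 1: eta = (1 - Tc/Th)*f = (1 - 296.31/488.76)*0.562 = 0.2212884
Step 2: P_net = eta * Q_in = 0.2212884 * 206.8 = 45.762 MW
P_net = 45.762 MW


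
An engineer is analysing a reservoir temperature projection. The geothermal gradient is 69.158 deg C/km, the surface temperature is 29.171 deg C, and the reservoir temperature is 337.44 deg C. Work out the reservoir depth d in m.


d = (T_res - T_surf) / grad * 1000
d = (337.44 - 29.171) / 69.158 * 1000
d = 4457.5 m


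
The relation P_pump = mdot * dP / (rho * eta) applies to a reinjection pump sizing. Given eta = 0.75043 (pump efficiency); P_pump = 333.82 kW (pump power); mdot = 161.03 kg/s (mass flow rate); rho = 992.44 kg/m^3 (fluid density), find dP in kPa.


dP = P_pump * rho * eta / mdot
dP = 333.82 * 992.44 * 0.75043 / 161.03
dP = 1543.9 kPa


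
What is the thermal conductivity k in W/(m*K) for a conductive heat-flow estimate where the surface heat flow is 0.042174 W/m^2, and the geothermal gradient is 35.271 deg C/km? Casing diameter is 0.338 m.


k = q * 1000 / grad
k = 0.042174 * 1000 / 35.271
k = 1.1957 W/(m*K)


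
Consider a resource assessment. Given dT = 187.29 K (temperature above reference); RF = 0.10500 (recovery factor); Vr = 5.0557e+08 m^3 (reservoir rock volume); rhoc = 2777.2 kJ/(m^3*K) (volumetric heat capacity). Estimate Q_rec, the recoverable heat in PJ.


Step 1: Q_s = Vr*rhoc*dT/1e12 = 5.0557e+08*2777.2*187.29/1e12 = 262.9681 PJ
Step 2: Q_rec = Q_s * RF = 262.9681 * 0.105 = 27.612 PJ
Q_rec = 27.612 PJ


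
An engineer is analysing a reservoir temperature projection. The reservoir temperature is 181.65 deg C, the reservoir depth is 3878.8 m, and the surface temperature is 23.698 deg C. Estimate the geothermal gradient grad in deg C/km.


grad = (T_res - T_surf) / d * 1000
grad = (181.65 - 23.698) / 3878.8 * 1000
grad = 40.722 deg C/km


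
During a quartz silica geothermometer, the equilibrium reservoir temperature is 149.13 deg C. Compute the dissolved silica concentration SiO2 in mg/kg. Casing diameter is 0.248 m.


SiO2 = 10^(5.19 - 1309/(T_eq + 273.15))
SiO2 = 10^(5.19 - 1309/(149.13 + 273.15))
SiO2 = 123.07 mg/kg


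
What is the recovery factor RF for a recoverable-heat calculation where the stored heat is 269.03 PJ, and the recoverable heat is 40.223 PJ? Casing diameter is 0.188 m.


RF = Q_rec / Q_s
RF = 40.223 / 269.03
RF = 0.14951


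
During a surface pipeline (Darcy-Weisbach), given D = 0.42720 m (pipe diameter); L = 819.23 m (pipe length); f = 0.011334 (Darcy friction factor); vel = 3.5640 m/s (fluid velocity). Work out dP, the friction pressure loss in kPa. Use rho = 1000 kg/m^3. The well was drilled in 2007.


dP = f * (L/D) * (rho*vel^2/2) / 1000
dP = 0.011334 * (819.23/0.42720) * (1000*3.5640^2/2) / 1000
dP = 138.04 kPa


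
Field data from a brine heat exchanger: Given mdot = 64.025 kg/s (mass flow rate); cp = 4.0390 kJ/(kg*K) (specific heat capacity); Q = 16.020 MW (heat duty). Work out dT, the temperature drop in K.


dT = Q * 1000 / (mdot * cp)
dT = 16.020 * 1000 / (64.025 * 4.0390)
dT = 61.950 K


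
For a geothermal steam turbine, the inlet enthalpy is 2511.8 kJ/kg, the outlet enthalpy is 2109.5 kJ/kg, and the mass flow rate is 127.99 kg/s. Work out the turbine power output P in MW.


P = mdot * (h_in - h_out) / 1000
P = 127.99 * (2511.8 - 2109.5) / 1000
P = 51.490 MW


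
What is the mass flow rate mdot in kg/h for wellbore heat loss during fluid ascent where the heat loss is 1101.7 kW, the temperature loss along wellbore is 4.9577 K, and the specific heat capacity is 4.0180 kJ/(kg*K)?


mdot = Q_loss / (cp * dT)
mdot = 1101.7 / (4.0180 * 4.9577)
mdot = 55.30612 kg/s
Convert: 55.30612 kg/s * 3600.0 = 1.9910e+05 kg/h
mdot = 1.9910e+05 kg/h


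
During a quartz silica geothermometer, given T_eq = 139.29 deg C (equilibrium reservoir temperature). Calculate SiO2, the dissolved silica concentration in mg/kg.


SiO2 = 10^(5.19 - 1309/(T_eq + 273.15))
SiO2 = 10^(5.19 - 1309/(139.29 + 273.15))
SiO2 = 103.80 mg/kg
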